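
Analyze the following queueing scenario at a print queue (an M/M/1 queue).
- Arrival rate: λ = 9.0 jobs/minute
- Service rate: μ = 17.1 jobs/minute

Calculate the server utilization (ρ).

Server utilization: ρ = λ/μ
ρ = 9.0/17.1 = 0.5263
The server is busy 52.63% of the time.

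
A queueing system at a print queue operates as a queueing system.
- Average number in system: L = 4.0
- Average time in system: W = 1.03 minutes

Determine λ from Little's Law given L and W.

Little's Law: L = λW, so λ = L/W
λ = 4.0/1.03 = 3.8835 jobs/minute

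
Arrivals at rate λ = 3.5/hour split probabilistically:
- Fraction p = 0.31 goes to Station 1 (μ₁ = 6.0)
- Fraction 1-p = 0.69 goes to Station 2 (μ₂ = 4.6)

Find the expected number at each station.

Effective rates: λ₁ = 3.5×0.31 = 1.085, λ₂ = 3.5×0.69 = 2.415
Station 1: ρ₁ = 1.085/6.0 = 0.180833, L₁ = ρ₁/(1-ρ₁) = 0.180833/(1-0.180833) = 0.2208
Station 2: ρ₂ = 2.415/4.6 = 0.5250, L₂ = ρ₂/(1-ρ₂) = 0.5250/(1-0.5250) = 1.1053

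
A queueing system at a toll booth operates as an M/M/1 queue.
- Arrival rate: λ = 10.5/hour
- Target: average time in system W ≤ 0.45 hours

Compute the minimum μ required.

For M/M/1: W = 1/(μ-λ)
Need W ≤ 0.45, so 1/(μ-λ) ≤ 0.45
μ - λ ≥ 1/0.45 = 2.2222
μ ≥ 10.5 + 2.2222 = 12.7222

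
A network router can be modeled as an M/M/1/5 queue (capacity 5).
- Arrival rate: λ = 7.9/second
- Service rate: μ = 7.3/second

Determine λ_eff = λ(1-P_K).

ρ = λ/μ = 7.9/7.3 = 1.0822
P₀ = (1-ρ)/(1-ρ^(K+1)) = (1-1.0822)/(1-1.0822^6) = -0.08220/-0.6064 = 0.1356
P_K = P₀×ρ^K = 0.13556 × 1.0822^5 = 0.13556 × 1.4844 = 0.2012
λ_eff = λ(1-P_K) = 7.9 × (1 - 0.20122) = 7.9 × 0.79878 = 6.3104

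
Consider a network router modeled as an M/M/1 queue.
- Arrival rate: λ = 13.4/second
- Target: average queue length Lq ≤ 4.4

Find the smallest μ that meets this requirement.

For M/M/1: Lq = λ²/(μ(μ-λ))
Need Lq ≤ 4.4, i.e. μ(μ-λ) ≥ λ²/4.4
μ² - 13.4μ - 179.56/4.4 ≥ 0  →  μ² - 13.4μ - 40.8091 ≥ 0
Quadratic formula (positive root): μ = [λ + √(λ² + 4×40.8091)]/2
Discriminant: 179.56 + 4×40.8091 = 342.7964, √342.7964 = 18.5148
μ ≥ (13.4 + 18.5148)/2 = 15.9574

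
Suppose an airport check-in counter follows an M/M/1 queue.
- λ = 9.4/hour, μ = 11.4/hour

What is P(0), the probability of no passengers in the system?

ρ = λ/μ = 9.4/11.4 = 0.8246
P(0) = 1 - ρ = 1 - 0.8246 = 0.1754
The server is idle 17.54% of the time.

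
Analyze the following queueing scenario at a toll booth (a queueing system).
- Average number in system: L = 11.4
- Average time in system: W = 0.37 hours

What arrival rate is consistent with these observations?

Little's Law: L = λW, so λ = L/W
λ = 11.4/0.37 = 30.8108 vehicles/hour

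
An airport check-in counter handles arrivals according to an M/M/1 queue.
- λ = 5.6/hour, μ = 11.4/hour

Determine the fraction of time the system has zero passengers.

ρ = λ/μ = 5.6/11.4 = 0.4912
P(0) = 1 - ρ = 1 - 0.4912 = 0.5088
The server is idle 50.88% of the time.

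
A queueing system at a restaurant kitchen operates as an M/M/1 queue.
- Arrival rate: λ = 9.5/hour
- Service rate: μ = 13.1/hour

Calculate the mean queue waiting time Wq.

First, compute utilization: ρ = λ/μ = 9.5/13.1 = 0.7252
For M/M/1: Wq = λ/(μ(μ-λ))
Wq = 9.5/(13.1 × (13.1-9.5))
Wq = 9.5/(13.1 × 3.60)
Wq = 0.2014 hours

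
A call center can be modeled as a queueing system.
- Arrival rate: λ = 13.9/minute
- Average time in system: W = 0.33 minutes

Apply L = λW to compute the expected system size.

Little's Law: L = λW
L = 13.9 × 0.33 = 4.5870 calls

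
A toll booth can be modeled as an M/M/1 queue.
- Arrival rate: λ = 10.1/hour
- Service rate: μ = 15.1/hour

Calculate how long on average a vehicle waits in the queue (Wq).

First, compute utilization: ρ = λ/μ = 10.1/15.1 = 0.6689
For M/M/1: Wq = λ/(μ(μ-λ))
Wq = 10.1/(15.1 × (15.1-10.1))
Wq = 10.1/(15.1 × 5.00)
Wq = 0.1338 hours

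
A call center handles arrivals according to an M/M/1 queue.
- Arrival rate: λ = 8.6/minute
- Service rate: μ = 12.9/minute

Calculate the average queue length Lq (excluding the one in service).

ρ = λ/μ = 8.6/12.9 = 0.6667
For M/M/1: Lq = λ²/(μ(μ-λ))
Lq = 73.96/(12.9 × 4.30)
Lq = 1.3333 calls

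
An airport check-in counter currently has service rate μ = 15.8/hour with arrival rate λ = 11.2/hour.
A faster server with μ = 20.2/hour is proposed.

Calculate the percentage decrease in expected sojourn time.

System 1: ρ₁ = 11.2/15.8 = 0.7089, W₁ = 1/(15.8-11.2) = 0.21739
System 2: ρ₂ = 11.2/20.2 = 0.5545, W₂ = 1/(20.2-11.2) = 0.11111
Improvement: (W₁-W₂)/W₁ = (0.21739-0.11111)/0.21739 = 48.89%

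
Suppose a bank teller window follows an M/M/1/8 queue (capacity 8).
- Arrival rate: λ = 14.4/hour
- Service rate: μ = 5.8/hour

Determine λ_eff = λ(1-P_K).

ρ = λ/μ = 14.4/5.8 = 2.48276
P₀ = (1-ρ)/(1-ρ^(K+1)) = (1-2.48276)/(1-2.48276^9) = -1.4828/-3583.3686 = 0.0004138
P_K = P₀×ρ^K = 0.0004138 × 2.48276^8 = 0.0004138 × 1443.7032 = 0.5974
λ_eff = λ(1-P_K) = 14.4 × (1 - 0.59739) = 14.4 × 0.40261 = 5.7976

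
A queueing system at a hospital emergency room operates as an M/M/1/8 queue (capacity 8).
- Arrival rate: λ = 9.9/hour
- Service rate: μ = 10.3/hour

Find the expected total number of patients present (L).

ρ = λ/μ = 9.9/10.3 = 0.96117
P₀ = (1-ρ)/(1-ρ^(K+1)) = (1-0.96117)/(1-0.96117^9) = 0.03883/0.2998 = 0.1295
P_K = P₀×ρ^K = 0.1295 × 0.96117^8 = 0.1295 × 0.7285 = 0.09434
L = ρ[1 - (K+1)ρ^K + Kρ^(K+1)] / [(1-ρ)(1-ρ^(K+1))]
L = 0.96117 × (1 - 9×0.72845320 + 8×0.70016737) / ((1 - 0.96117) × (1 - 0.70016737)) = 3.7365 patients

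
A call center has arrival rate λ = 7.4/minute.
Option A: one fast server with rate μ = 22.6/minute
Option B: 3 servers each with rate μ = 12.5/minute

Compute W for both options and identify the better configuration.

Option A: single server μ = 22.6 (M/M/1)
  ρ_A = 7.4/22.6 = 0.3274
  W_A = 1/(μ-λ) = 1/(22.6-7.4) = 1/15.20 = 0.06579

Option B: 3 servers μ = 12.5 (M/M/3)
  ρ_B = λ/(cμ) = 7.4/(3×12.5) = 0.1973
  Offered load a = λ/μ = cρ = 7.4/12.5 = 0.5920
  P₀ = [ Σₙ₌₀^2 aⁿ/n! + a^3/(3!(1-ρ)) ]⁻¹
  Σ = a^0/0! + a^1/1! + a^2/2! = 1.0000 + 0.5920 + 0.1752 = 1.7672
  a^3/(3!(1-ρ)) = 0.2075/(6 × 0.8027) = 0.04308
  P₀ = 1/(1.7672 + 0.04308) = 0.5524
  Lq = P₀·a^3·ρ / (3!(1-ρ)²) = 0.5524 × 0.2075 × 0.1973 / (6 × 0.6443) = 0.005850
  Wq_B = Lq/λ = 0.0058505/7.4 = 0.0007906
  W_B = Wq_B + 1/μ = 0.0007906 + 0.08000 = 0.08079

Since W_A = 0.06579 < W_B = 0.08079, Option A (single fast server) has the shorter time in system.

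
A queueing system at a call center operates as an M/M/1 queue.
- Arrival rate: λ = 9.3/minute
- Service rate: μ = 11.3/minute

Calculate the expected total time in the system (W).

First, compute utilization: ρ = λ/μ = 9.3/11.3 = 0.8230
For M/M/1: W = 1/(μ-λ)
W = 1/(11.3-9.3) = 1/2.00
W = 0.5000 minutes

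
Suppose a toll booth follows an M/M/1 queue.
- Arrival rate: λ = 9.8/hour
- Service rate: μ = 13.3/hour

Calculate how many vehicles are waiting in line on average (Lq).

ρ = λ/μ = 9.8/13.3 = 0.7368
For M/M/1: Lq = λ²/(μ(μ-λ))
Lq = 96.04/(13.3 × 3.50)
Lq = 2.0632 vehicles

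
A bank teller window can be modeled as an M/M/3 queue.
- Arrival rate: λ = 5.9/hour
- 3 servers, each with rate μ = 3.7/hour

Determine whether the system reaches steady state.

Stability requires ρ = λ/(cμ) < 1
ρ = 5.9/(3 × 3.7) = 5.9/11.10 = 0.5315
Since 0.5315 < 1, the system is STABLE.
The servers are busy 53.15% of the time.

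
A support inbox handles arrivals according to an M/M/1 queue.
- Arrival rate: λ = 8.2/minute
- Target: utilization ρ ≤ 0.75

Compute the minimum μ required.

ρ = λ/μ, so μ = λ/ρ
μ ≥ 8.2/0.75 = 10.9333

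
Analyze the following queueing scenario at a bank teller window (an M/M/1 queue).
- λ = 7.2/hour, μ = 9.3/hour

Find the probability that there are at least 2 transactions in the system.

ρ = λ/μ = 7.2/9.3 = 0.7742
P(N ≥ n) = ρⁿ
P(N ≥ 2) = 0.7742^2
P(N ≥ 2) = 0.5994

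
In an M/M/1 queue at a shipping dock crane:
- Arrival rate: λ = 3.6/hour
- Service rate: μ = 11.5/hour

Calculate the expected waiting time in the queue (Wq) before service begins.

First, compute utilization: ρ = λ/μ = 3.6/11.5 = 0.3130
For M/M/1: Wq = λ/(μ(μ-λ))
Wq = 3.6/(11.5 × (11.5-3.6))
Wq = 3.6/(11.5 × 7.90)
Wq = 0.03963 hours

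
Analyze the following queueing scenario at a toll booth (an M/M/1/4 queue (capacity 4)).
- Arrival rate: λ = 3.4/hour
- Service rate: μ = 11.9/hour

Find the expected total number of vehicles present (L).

ρ = λ/μ = 3.4/11.9 = 0.285714
P₀ = (1-ρ)/(1-ρ^(K+1)) = (1-0.285714)/(1-0.285714^5) = 0.71429/0.99810 = 0.7156
P_K = P₀×ρ^K = 0.7156 × 0.285714^4 = 0.7156 × 0.006664 = 0.004769
L = ρ[1 - (K+1)ρ^K + Kρ^(K+1)] / [(1-ρ)(1-ρ^(K+1))]
L = 0.285714 × (1 - 5×0.006664 + 4×0.001904) / ((1 - 0.285714) × (1 - 0.001904)) = 0.3905 vehicles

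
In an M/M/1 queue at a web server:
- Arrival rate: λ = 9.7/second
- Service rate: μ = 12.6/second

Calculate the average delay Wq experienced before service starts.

First, compute utilization: ρ = λ/μ = 9.7/12.6 = 0.7698
For M/M/1: Wq = λ/(μ(μ-λ))
Wq = 9.7/(12.6 × (12.6-9.7))
Wq = 9.7/(12.6 × 2.90)
Wq = 0.2655 seconds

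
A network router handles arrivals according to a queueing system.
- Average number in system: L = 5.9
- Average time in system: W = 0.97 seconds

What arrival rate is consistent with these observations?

Little's Law: L = λW, so λ = L/W
λ = 5.9/0.97 = 6.0825 packets/second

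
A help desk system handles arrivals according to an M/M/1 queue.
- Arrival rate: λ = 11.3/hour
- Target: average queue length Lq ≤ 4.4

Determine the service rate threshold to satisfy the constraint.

For M/M/1: Lq = λ²/(μ(μ-λ))
Need Lq ≤ 4.4, i.e. μ(μ-λ) ≥ λ²/4.4
μ² - 11.3μ - 127.69/4.4 ≥ 0  →  μ² - 11.3μ - 29.02045 ≥ 0
Quadratic formula (positive root): μ = [λ + √(λ² + 4×29.02045)]/2
Discriminant: 127.69 + 4×29.02045 = 243.7718, √243.7718 = 15.6132
μ ≥ (11.3 + 15.6132)/2 = 13.4566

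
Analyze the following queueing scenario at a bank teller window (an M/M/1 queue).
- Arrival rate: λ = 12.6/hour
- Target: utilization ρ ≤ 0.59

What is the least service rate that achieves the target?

ρ = λ/μ, so μ = λ/ρ
μ ≥ 12.6/0.59 = 21.3559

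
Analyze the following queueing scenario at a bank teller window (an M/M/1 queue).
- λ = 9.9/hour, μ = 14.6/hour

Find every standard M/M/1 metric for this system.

Step 1: ρ = λ/μ = 9.9/14.6 = 0.6781
Step 2: L = λ/(μ-λ) = 9.9/4.70 = 2.1064
Step 3: Lq = λ²/(μ(μ-λ)) = 98.01/(14.6×4.70) = 1.4283
Step 4: W = 1/(μ-λ) = 1/4.70 = 0.21277
Step 5: Wq = λ/(μ(μ-λ)) = 9.9/(14.6×4.70) = 0.1443
Step 6: P(0) = 1-ρ = 0.3219
Verify: L = λW = 9.9×0.21277 = 2.1064 ✔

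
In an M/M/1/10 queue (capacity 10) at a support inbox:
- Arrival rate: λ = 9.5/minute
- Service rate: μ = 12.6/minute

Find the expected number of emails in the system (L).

ρ = λ/μ = 9.5/12.6 = 0.75397
P₀ = (1-ρ)/(1-ρ^(K+1)) = (1-0.75397)/(1-0.75397^11) = 0.24603/0.95524 = 0.2576
P_K = P₀×ρ^K = 0.2576 × 0.75397^10 = 0.2576 × 0.05937 = 0.01529
L = ρ[1 - (K+1)ρ^K + Kρ^(K+1)] / [(1-ρ)(1-ρ^(K+1))]
L = 0.75397 × (1 - 11×0.059366 + 10×0.044760) / ((1 - 0.75397) × (1 - 0.044760)) = 2.5491 emails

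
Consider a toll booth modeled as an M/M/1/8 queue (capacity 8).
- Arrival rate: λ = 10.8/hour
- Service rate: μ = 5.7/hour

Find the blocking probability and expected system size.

ρ = λ/μ = 10.8/5.7 = 1.8947
P₀ = (1-ρ)/(1-ρ^(K+1)) = (1-1.8947)/(1-1.8947^9) = -0.8947/-313.6763 = 0.002852
P_K = P₀×ρ^K = 0.002852 × 1.8947^8 = 0.002852 × 166.0824 = 0.4737
Blocking probability P_8 = 0.4737 (47.37%)
L = ρ[1 - (K+1)ρ^K + Kρ^(K+1)] / [(1-ρ)(1-ρ^(K+1))]
L = 1.8947 × (1 - 9×166.0824 + 8×314.6763) / ((1 - 1.8947) × (1 - 314.6763)) = 6.9110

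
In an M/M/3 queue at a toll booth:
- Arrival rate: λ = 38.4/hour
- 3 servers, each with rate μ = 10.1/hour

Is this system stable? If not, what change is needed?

Stability requires ρ = λ/(cμ) < 1
ρ = 38.4/(3 × 10.1) = 38.4/30.30 = 1.2673
Since 1.2673 ≥ 1, the system is UNSTABLE.
Need c > λ/μ = 38.4/10.1 = 3.80.
Minimum servers needed: c = 4.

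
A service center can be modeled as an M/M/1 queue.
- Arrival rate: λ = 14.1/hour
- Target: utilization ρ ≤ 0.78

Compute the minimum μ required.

ρ = λ/μ, so μ = λ/ρ
μ ≥ 14.1/0.78 = 18.0769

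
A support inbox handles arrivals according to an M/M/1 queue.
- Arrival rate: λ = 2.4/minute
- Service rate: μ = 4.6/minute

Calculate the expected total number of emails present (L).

ρ = λ/μ = 2.4/4.6 = 0.5217
For M/M/1: L = λ/(μ-λ)
L = 2.4/(4.6-2.4) = 2.4/2.20
L = 1.0909 emails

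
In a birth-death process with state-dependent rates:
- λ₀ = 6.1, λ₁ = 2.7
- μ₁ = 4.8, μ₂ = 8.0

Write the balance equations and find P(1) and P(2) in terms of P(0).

Balance equations:
State 0: λ₀P₀ = μ₁P₁ → P₁ = (λ₀/μ₁)P₀ = (6.1/4.8)P₀ = 1.2708P₀
State 1: P₂ = (λ₀λ₁)/(μ₁μ₂)P₀ = (6.1×2.7)/(4.8×8.0)P₀ = 0.4289P₀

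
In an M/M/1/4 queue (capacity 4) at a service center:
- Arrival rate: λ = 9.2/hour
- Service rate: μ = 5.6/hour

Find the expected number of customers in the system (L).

ρ = λ/μ = 9.2/5.6 = 1.64286
P₀ = (1-ρ)/(1-ρ^(K+1)) = (1-1.64286)/(1-1.64286^5) = -0.6429/-10.9675 = 0.05862
P_K = P₀×ρ^K = 0.05862 × 1.64286^4 = 0.05862 × 7.2845 = 0.4270
L = ρ[1 - (K+1)ρ^K + Kρ^(K+1)] / [(1-ρ)(1-ρ^(K+1))]
L = 1.64286 × (1 - 5×7.284542 + 4×11.96748) / ((1 - 1.64286) × (1 - 11.96748)) = 2.9003 customers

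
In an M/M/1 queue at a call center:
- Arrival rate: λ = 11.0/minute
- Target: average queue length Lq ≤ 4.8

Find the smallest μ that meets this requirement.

For M/M/1: Lq = λ²/(μ(μ-λ))
Need Lq ≤ 4.8, i.e. μ(μ-λ) ≥ λ²/4.8
μ² - 11.0μ - 121.00/4.8 ≥ 0  →  μ² - 11.0μ - 25.20833 ≥ 0
Quadratic formula (positive root): μ = [λ + √(λ² + 4×25.20833)]/2
Discriminant: 121.00 + 4×25.20833 = 221.8333, √221.8333 = 14.89407
μ ≥ (11.0 + 14.89407)/2 = 12.9470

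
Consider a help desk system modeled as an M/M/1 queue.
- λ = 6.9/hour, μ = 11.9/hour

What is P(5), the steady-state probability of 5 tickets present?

ρ = λ/μ = 6.9/11.9 = 0.57983
P(n) = (1-ρ)ρⁿ
P(5) = (1-0.57983) × 0.57983^5
P(5) = 0.4202 × 0.06554
P(5) = 0.02754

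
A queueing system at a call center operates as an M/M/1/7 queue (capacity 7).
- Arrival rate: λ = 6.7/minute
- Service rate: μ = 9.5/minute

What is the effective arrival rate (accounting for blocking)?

ρ = λ/μ = 6.7/9.5 = 0.705263
P₀ = (1-ρ)/(1-ρ^(K+1)) = (1-0.705263)/(1-0.705263^8) = 0.29474/0.93879 = 0.3140
P_K = P₀×ρ^K = 0.3140 × 0.705263^7 = 0.3140 × 0.08679 = 0.02725
λ_eff = λ(1-P_K) = 6.7 × (1 - 0.02725) = 6.7 × 0.97275 = 6.5174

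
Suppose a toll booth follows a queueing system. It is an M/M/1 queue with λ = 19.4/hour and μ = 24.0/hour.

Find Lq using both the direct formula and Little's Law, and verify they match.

Method 1 (direct): Lq = λ²/(μ(μ-λ)) = 376.36/(24.0 × 4.60) = 3.4091

Method 2 (Little's Law):
W = 1/(μ-λ) = 1/4.60 = 0.2173913
Wq = W - 1/μ = 0.2173913 - 0.04166667 = 0.175725
Lq = λWq = 19.4 × 0.175725 = 3.4091 ✔ (matches Method 1)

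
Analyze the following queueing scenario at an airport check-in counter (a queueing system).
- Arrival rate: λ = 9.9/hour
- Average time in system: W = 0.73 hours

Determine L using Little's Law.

Little's Law: L = λW
L = 9.9 × 0.73 = 7.2270 passengers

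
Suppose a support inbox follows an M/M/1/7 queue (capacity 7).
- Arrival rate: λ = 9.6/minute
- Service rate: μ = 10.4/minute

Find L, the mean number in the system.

ρ = λ/μ = 9.6/10.4 = 0.92308
P₀ = (1-ρ)/(1-ρ^(K+1)) = (1-0.92308)/(1-0.92308^8) = 0.07692/0.4729 = 0.1627
P_K = P₀×ρ^K = 0.16267 × 0.92308^7 = 0.16267 × 0.57105 = 0.09289
L = ρ[1 - (K+1)ρ^K + Kρ^(K+1)] / [(1-ρ)(1-ρ^(K+1))]
L = 0.92308 × (1 - 8×0.5710516 + 7×0.5271264) / ((1 - 0.92308) × (1 - 0.5271264)) = 3.0827 emails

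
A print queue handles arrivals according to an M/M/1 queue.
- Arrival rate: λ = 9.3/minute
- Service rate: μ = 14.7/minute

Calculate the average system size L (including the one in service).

ρ = λ/μ = 9.3/14.7 = 0.6327
For M/M/1: L = λ/(μ-λ)
L = 9.3/(14.7-9.3) = 9.3/5.40
L = 1.7222 jobs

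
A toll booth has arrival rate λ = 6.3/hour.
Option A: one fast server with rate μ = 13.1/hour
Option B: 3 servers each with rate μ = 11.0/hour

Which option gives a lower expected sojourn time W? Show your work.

Option A: single server μ = 13.1 (M/M/1)
  ρ_A = 6.3/13.1 = 0.4809
  W_A = 1/(μ-λ) = 1/(13.1-6.3) = 1/6.80 = 0.1471

Option B: 3 servers μ = 11.0 (M/M/3)
  ρ_B = λ/(cμ) = 6.3/(3×11.0) = 0.1909
  Offered load a = λ/μ = cρ = 6.3/11.0 = 0.5727
  P₀ = [ Σₙ₌₀^2 aⁿ/n! + a^3/(3!(1-ρ)) ]⁻¹
  Σ = a^0/0! + a^1/1! + a^2/2! = 1.0000 + 0.5727 + 0.1640 = 1.7367
  a^3/(3!(1-ρ)) = 0.18786/(6 × 0.80909) = 0.03870
  P₀ = 1/(1.73674 + 0.0386986) = 0.5632
  Lq = P₀·a^3·ρ / (3!(1-ρ)²) = 0.56324 × 0.18786 × 0.19091 / (6 × 0.65463) = 0.005143
  Wq_B = Lq/λ = 0.00514304/6.3 = 0.0008164
  W_B = Wq_B + 1/μ = 0.0008164 + 0.09091 = 0.09173

Since W_B = 0.09173 < W_A = 0.1471, Option B (multiple servers) has the shorter time in system.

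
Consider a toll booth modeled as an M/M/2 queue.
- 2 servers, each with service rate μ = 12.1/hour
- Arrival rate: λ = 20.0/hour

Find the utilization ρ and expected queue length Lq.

Traffic intensity: ρ = λ/(cμ) = 20.0/(2×12.1) = 0.8264
Since ρ = 0.8264 < 1, system is stable.
Offered load a = λ/μ = cρ = 20.0/12.1 = 1.6529
P₀ = [ Σₙ₌₀^1 aⁿ/n! + a^2/(2!(1-ρ)) ]⁻¹
Σ = a^0/0! + a^1/1! = 1.0000 + 1.6529 = 2.6529
a^2/(2!(1-ρ)) = 2.73205/(2 × 0.173554) = 7.8709
P₀ = 1/(2.6529 + 7.8709) = 0.09502
Lq = P₀·a^2·ρ / (2!(1-ρ)²) = 0.0950226 × 2.73205 × 0.826446 / (2 × 0.0301209) = 3.5615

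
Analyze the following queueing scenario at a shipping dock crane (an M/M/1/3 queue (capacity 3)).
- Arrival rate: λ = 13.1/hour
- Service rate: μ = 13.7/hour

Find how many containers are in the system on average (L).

ρ = λ/μ = 13.1/13.7 = 0.956204
P₀ = (1-ρ)/(1-ρ^(K+1)) = (1-0.956204)/(1-0.956204^4) = 0.043796/0.16401 = 0.2670
P_K = P₀×ρ^K = 0.26704 × 0.956204^3 = 0.26704 × 0.87428 = 0.2335
L = ρ[1 - (K+1)ρ^K + Kρ^(K+1)] / [(1-ρ)(1-ρ^(K+1))]
L = 0.956204 × (1 - 4×0.874282 + 3×0.835992) / ((1 - 0.956204) × (1 - 0.835992)) = 1.4441 containers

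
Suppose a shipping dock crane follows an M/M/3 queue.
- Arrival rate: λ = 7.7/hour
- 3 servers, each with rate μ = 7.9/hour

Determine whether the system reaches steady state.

Stability requires ρ = λ/(cμ) < 1
ρ = 7.7/(3 × 7.9) = 7.7/23.70 = 0.3249
Since 0.3249 < 1, the system is STABLE.
The servers are busy 32.49% of the time.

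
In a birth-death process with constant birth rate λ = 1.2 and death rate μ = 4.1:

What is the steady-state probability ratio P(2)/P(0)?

For constant rates: P(n)/P(0) = (λ/μ)^n
P(2)/P(0) = (1.2/4.1)^2 = 0.29268^2 = 0.08566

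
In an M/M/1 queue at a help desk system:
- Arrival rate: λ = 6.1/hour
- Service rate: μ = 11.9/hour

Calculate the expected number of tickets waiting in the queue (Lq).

ρ = λ/μ = 6.1/11.9 = 0.5126
For M/M/1: Lq = λ²/(μ(μ-λ))
Lq = 37.21/(11.9 × 5.80)
Lq = 0.5391 tickets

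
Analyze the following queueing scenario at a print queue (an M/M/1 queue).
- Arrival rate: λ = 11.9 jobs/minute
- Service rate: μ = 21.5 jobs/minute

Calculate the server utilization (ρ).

Server utilization: ρ = λ/μ
ρ = 11.9/21.5 = 0.5535
The server is busy 55.35% of the time.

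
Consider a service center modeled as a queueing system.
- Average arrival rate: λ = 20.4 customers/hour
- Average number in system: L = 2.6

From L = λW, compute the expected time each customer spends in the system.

Little's Law: L = λW, so W = L/λ
W = 2.6/20.4 = 0.1275 hours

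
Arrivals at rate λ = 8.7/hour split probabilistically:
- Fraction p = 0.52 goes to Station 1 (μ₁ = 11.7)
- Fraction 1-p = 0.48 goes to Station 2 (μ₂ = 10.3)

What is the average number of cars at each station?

Effective rates: λ₁ = 8.7×0.52 = 4.524, λ₂ = 8.7×0.48 = 4.176
Station 1: ρ₁ = 4.524/11.7 = 0.38667, L₁ = ρ₁/(1-ρ₁) = 0.38667/(1-0.38667) = 0.6304
Station 2: ρ₂ = 4.176/10.3 = 0.40544, L₂ = ρ₂/(1-ρ₂) = 0.40544/(1-0.40544) = 0.6819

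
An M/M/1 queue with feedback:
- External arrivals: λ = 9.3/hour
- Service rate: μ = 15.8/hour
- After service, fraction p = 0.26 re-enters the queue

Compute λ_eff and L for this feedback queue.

Effective arrival rate: λ_eff = λ/(1-p) = 9.3/(1-0.26) = 9.3/0.74 = 12.56757
ρ = λ_eff/μ = 12.56757/15.8 = 0.795416
L = ρ/(1-ρ) = 0.795416/(1-0.795416) = 3.8880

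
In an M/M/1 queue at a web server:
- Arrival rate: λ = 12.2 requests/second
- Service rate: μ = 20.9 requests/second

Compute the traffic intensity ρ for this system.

Server utilization: ρ = λ/μ
ρ = 12.2/20.9 = 0.5837
The server is busy 58.37% of the time.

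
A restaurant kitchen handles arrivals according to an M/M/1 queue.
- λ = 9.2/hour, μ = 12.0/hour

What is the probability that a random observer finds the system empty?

ρ = λ/μ = 9.2/12.0 = 0.7667
P(0) = 1 - ρ = 1 - 0.7667 = 0.2333
The server is idle 23.33% of the time.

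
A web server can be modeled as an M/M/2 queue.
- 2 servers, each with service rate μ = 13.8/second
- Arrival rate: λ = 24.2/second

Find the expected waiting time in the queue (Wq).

Traffic intensity: ρ = λ/(cμ) = 24.2/(2×13.8) = 0.8768
Since ρ = 0.8768 < 1, system is stable.
Offered load a = λ/μ = cρ = 24.2/13.8 = 1.7536
P₀ = [ Σₙ₌₀^1 aⁿ/n! + a^2/(2!(1-ρ)) ]⁻¹
Σ = a^0/0! + a^1/1! = 1.0000 + 1.7536 = 2.7536
a^2/(2!(1-ρ)) = 3.07519/(2 × 0.123188) = 12.4817
P₀ = 1/(2.7536 + 12.4817) = 0.06564
Lq = P₀·a^2·ρ / (2!(1-ρ)²) = 0.0656371 × 3.07519 × 0.876812 / (2 × 0.0151754) = 5.8312
Wq = Lq/λ = 5.8312/24.2 = 0.2410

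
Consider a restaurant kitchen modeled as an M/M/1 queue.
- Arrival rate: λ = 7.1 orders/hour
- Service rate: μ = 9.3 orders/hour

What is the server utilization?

Server utilization: ρ = λ/μ
ρ = 7.1/9.3 = 0.7634
The server is busy 76.34% of the time.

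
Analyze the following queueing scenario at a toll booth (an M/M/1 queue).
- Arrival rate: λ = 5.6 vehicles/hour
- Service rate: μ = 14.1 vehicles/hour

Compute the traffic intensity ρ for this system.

Server utilization: ρ = λ/μ
ρ = 5.6/14.1 = 0.3972
The server is busy 39.72% of the time.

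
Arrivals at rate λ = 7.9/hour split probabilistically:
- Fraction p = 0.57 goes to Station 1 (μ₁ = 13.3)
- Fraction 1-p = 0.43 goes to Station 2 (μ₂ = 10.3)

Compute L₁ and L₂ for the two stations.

Effective rates: λ₁ = 7.9×0.57 = 4.503, λ₂ = 7.9×0.43 = 3.397
Station 1: ρ₁ = 4.503/13.3 = 0.3386, L₁ = ρ₁/(1-ρ₁) = 0.3386/(1-0.3386) = 0.5119
Station 2: ρ₂ = 3.397/10.3 = 0.3298, L₂ = ρ₂/(1-ρ₂) = 0.3298/(1-0.3298) = 0.4921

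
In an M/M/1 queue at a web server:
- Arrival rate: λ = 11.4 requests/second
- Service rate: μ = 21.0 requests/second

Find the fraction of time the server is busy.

Server utilization: ρ = λ/μ
ρ = 11.4/21.0 = 0.5429
The server is busy 54.29% of the time.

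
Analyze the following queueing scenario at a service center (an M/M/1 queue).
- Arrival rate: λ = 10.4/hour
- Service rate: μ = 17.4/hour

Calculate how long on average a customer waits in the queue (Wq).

First, compute utilization: ρ = λ/μ = 10.4/17.4 = 0.5977
For M/M/1: Wq = λ/(μ(μ-λ))
Wq = 10.4/(17.4 × (17.4-10.4))
Wq = 10.4/(17.4 × 7.00)
Wq = 0.08539 hours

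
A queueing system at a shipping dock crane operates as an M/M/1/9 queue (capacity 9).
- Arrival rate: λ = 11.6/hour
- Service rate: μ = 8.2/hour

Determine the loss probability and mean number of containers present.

ρ = λ/μ = 11.6/8.2 = 1.41463
P₀ = (1-ρ)/(1-ρ^(K+1)) = (1-1.41463)/(1-1.41463^10) = -0.4146/-31.0944 = 0.01333
P_K = P₀×ρ^K = 0.013335 × 1.41463^9 = 0.013335 × 22.6875 = 0.3025
Blocking probability P_9 = 0.3025 (30.25%)
L = ρ[1 - (K+1)ρ^K + Kρ^(K+1)] / [(1-ρ)(1-ρ^(K+1))]
L = 1.41463 × (1 - 10×22.6875 + 9×32.0944) / ((1 - 1.41463) × (1 - 32.0944)) = 6.9098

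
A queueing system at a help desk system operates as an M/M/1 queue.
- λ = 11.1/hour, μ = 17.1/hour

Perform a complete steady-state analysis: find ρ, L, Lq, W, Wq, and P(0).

Step 1: ρ = λ/μ = 11.1/17.1 = 0.6491
Step 2: L = λ/(μ-λ) = 11.1/6.00 = 1.8500
Step 3: Lq = λ²/(μ(μ-λ)) = 123.21/(17.1×6.00) = 1.2009
Step 4: W = 1/(μ-λ) = 1/6.00 = 0.16667
Step 5: Wq = λ/(μ(μ-λ)) = 11.1/(17.1×6.00) = 0.1082
Step 6: P(0) = 1-ρ = 0.3509
Verify: L = λW = 11.1×0.16667 = 1.8500 ✔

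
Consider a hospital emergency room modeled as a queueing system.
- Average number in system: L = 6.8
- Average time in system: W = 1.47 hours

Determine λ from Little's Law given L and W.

Little's Law: L = λW, so λ = L/W
λ = 6.8/1.47 = 4.6259 patients/hour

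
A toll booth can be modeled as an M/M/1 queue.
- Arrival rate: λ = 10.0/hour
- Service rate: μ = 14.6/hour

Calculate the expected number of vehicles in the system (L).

ρ = λ/μ = 10.0/14.6 = 0.6849
For M/M/1: L = λ/(μ-λ)
L = 10.0/(14.6-10.0) = 10.0/4.60
L = 2.1739 vehicles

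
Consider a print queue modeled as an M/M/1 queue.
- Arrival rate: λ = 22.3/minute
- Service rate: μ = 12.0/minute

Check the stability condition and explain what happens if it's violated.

Stability requires ρ = λ/(cμ) < 1
ρ = 22.3/(1 × 12.0) = 22.3/12.00 = 1.8583
Since 1.8583 ≥ 1, the system is UNSTABLE.
Queue grows without bound. Need μ > λ = 22.3.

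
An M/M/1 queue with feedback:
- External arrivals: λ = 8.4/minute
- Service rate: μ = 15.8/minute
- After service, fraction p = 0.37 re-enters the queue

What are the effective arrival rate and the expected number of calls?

Effective arrival rate: λ_eff = λ/(1-p) = 8.4/(1-0.37) = 8.4/0.63 = 13.33333
ρ = λ_eff/μ = 13.33333/15.8 = 0.843882
L = ρ/(1-ρ) = 0.843882/(1-0.843882) = 5.4054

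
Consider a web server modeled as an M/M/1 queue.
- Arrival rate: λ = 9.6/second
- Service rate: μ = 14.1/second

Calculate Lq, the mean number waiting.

ρ = λ/μ = 9.6/14.1 = 0.6809
For M/M/1: Lq = λ²/(μ(μ-λ))
Lq = 92.16/(14.1 × 4.50)
Lq = 1.4525 requests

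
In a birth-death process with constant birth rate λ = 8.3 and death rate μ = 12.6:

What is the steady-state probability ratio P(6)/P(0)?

For constant rates: P(n)/P(0) = (λ/μ)^n
P(6)/P(0) = (8.3/12.6)^6 = 0.65873^6 = 0.08170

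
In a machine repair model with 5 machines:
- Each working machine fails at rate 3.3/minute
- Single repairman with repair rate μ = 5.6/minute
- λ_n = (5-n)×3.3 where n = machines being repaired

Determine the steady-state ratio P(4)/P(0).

P(4)/P(0) = ∏_{i=0}^{4-1} λ_i/μ_{i+1}
= (5-0)×3.3/5.6 × (5-1)×3.3/5.6 × (5-2)×3.3/5.6 × (5-3)×3.3/5.6
= 14.4705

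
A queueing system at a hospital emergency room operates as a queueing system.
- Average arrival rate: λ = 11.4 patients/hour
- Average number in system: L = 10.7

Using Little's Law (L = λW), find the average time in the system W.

Little's Law: L = λW, so W = L/λ
W = 10.7/11.4 = 0.9386 hours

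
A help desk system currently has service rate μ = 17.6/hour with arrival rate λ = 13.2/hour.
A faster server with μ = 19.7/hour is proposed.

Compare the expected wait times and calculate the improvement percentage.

System 1: ρ₁ = 13.2/17.6 = 0.7500, W₁ = 1/(17.6-13.2) = 0.22727
System 2: ρ₂ = 13.2/19.7 = 0.6701, W₂ = 1/(19.7-13.2) = 0.15385
Improvement: (W₁-W₂)/W₁ = (0.22727-0.15385)/0.22727 = 32.31%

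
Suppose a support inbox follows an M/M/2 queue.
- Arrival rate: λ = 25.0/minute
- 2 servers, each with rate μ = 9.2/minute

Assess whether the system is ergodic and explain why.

Stability requires ρ = λ/(cμ) < 1
ρ = 25.0/(2 × 9.2) = 25.0/18.40 = 1.3587
Since 1.3587 ≥ 1, the system is UNSTABLE.
Need c > λ/μ = 25.0/9.2 = 2.72.
Minimum servers needed: c = 3.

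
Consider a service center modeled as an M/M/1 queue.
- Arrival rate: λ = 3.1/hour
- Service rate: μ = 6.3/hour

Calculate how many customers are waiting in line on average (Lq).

ρ = λ/μ = 3.1/6.3 = 0.4921
For M/M/1: Lq = λ²/(μ(μ-λ))
Lq = 9.61/(6.3 × 3.20)
Lq = 0.4767 customers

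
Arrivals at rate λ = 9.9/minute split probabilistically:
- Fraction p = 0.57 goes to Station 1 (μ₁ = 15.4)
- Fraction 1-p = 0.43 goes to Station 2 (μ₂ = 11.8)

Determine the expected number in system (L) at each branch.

Effective rates: λ₁ = 9.9×0.57 = 5.643, λ₂ = 9.9×0.43 = 4.257
Station 1: ρ₁ = 5.643/15.4 = 0.36643, L₁ = ρ₁/(1-ρ₁) = 0.36643/(1-0.36643) = 0.5784
Station 2: ρ₂ = 4.257/11.8 = 0.36076, L₂ = ρ₂/(1-ρ₂) = 0.36076/(1-0.36076) = 0.5644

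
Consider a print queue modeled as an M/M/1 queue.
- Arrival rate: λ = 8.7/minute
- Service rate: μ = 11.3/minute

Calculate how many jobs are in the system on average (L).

ρ = λ/μ = 8.7/11.3 = 0.7699
For M/M/1: L = λ/(μ-λ)
L = 8.7/(11.3-8.7) = 8.7/2.60
L = 3.3462 jobs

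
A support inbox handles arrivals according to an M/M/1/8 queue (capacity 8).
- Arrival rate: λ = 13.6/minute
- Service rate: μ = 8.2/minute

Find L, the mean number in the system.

ρ = λ/μ = 13.6/8.2 = 1.65854
P₀ = (1-ρ)/(1-ρ^(K+1)) = (1-1.65854)/(1-1.65854^9) = -0.65854/-93.9584 = 0.007009
P_K = P₀×ρ^K = 0.007009 × 1.65854^8 = 0.007009 × 57.2542 = 0.4013
L = ρ[1 - (K+1)ρ^K + Kρ^(K+1)] / [(1-ρ)(1-ρ^(K+1))]
L = 1.65854 × (1 - 9×57.2542 + 8×94.9584) / ((1 - 1.65854) × (1 - 94.9584)) = 6.5773 emails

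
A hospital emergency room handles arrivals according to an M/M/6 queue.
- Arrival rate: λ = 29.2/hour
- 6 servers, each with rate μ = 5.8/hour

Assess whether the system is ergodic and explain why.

Stability requires ρ = λ/(cμ) < 1
ρ = 29.2/(6 × 5.8) = 29.2/34.80 = 0.8391
Since 0.8391 < 1, the system is STABLE.
The servers are busy 83.91% of the time.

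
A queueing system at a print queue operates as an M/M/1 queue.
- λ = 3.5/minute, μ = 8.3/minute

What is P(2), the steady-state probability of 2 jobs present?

ρ = λ/μ = 3.5/8.3 = 0.4217
P(n) = (1-ρ)ρⁿ
P(2) = (1-0.4217) × 0.4217^2
P(2) = 0.5783 × 0.1778
P(2) = 0.1028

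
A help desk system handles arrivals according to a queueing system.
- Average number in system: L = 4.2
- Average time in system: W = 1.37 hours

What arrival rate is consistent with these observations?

Little's Law: L = λW, so λ = L/W
λ = 4.2/1.37 = 3.0657 tickets/hour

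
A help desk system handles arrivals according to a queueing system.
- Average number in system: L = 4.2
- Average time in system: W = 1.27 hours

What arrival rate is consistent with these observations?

Little's Law: L = λW, so λ = L/W
λ = 4.2/1.27 = 3.3071 tickets/hour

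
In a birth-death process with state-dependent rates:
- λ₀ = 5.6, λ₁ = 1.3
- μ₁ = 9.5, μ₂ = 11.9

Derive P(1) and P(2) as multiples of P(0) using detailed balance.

Balance equations:
State 0: λ₀P₀ = μ₁P₁ → P₁ = (λ₀/μ₁)P₀ = (5.6/9.5)P₀ = 0.5895P₀
State 1: P₂ = (λ₀λ₁)/(μ₁μ₂)P₀ = (5.6×1.3)/(9.5×11.9)P₀ = 0.06440P₀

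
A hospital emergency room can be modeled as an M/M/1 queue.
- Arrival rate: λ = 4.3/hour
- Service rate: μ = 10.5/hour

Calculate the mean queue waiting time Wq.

First, compute utilization: ρ = λ/μ = 4.3/10.5 = 0.4095
For M/M/1: Wq = λ/(μ(μ-λ))
Wq = 4.3/(10.5 × (10.5-4.3))
Wq = 4.3/(10.5 × 6.20)
Wq = 0.06605 hours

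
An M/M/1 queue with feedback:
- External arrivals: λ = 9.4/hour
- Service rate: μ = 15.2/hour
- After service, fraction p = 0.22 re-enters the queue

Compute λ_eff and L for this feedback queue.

Effective arrival rate: λ_eff = λ/(1-p) = 9.4/(1-0.22) = 9.4/0.78 = 12.0513
ρ = λ_eff/μ = 12.0513/15.2 = 0.79285
L = ρ/(1-ρ) = 0.79285/(1-0.79285) = 3.8274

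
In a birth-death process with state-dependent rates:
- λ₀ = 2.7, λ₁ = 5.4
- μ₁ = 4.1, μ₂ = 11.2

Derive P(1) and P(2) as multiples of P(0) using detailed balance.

Balance equations:
State 0: λ₀P₀ = μ₁P₁ → P₁ = (λ₀/μ₁)P₀ = (2.7/4.1)P₀ = 0.6585P₀
State 1: P₂ = (λ₀λ₁)/(μ₁μ₂)P₀ = (2.7×5.4)/(4.1×11.2)P₀ = 0.3175P₀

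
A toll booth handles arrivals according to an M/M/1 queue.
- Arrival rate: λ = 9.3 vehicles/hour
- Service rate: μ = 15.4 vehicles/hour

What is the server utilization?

Server utilization: ρ = λ/μ
ρ = 9.3/15.4 = 0.6039
The server is busy 60.39% of the time.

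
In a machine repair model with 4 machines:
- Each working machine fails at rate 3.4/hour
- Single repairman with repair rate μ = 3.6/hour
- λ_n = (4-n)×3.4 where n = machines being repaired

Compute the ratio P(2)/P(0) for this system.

P(2)/P(0) = ∏_{i=0}^{2-1} λ_i/μ_{i+1}
= (4-0)×3.4/3.6 × (4-1)×3.4/3.6
= 10.7037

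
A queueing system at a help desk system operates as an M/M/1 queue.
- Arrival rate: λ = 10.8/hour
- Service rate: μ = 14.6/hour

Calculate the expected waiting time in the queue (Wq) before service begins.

First, compute utilization: ρ = λ/μ = 10.8/14.6 = 0.7397
For M/M/1: Wq = λ/(μ(μ-λ))
Wq = 10.8/(14.6 × (14.6-10.8))
Wq = 10.8/(14.6 × 3.80)
Wq = 0.1947 hours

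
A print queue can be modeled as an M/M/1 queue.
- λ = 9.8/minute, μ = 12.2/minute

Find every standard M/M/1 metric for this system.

Step 1: ρ = λ/μ = 9.8/12.2 = 0.8033
Step 2: L = λ/(μ-λ) = 9.8/2.40 = 4.0833
Step 3: Lq = λ²/(μ(μ-λ)) = 96.04/(12.2×2.40) = 3.2801
Step 4: W = 1/(μ-λ) = 1/2.40 = 0.416667
Step 5: Wq = λ/(μ(μ-λ)) = 9.8/(12.2×2.40) = 0.3347
Step 6: P(0) = 1-ρ = 0.1967
Verify: L = λW = 9.8×0.416667 = 4.0833 ✔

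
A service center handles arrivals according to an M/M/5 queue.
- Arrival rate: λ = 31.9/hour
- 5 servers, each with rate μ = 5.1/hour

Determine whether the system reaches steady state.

Stability requires ρ = λ/(cμ) < 1
ρ = 31.9/(5 × 5.1) = 31.9/25.50 = 1.2510
Since 1.2510 ≥ 1, the system is UNSTABLE.
Need c > λ/μ = 31.9/5.1 = 6.25.
Minimum servers needed: c = 7.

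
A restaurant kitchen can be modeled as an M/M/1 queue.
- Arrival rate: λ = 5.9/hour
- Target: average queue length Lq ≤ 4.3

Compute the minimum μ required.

For M/M/1: Lq = λ²/(μ(μ-λ))
Need Lq ≤ 4.3, i.e. μ(μ-λ) ≥ λ²/4.3
μ² - 5.9μ - 34.81/4.3 ≥ 0  →  μ² - 5.9μ - 8.09535 ≥ 0
Quadratic formula (positive root): μ = [λ + √(λ² + 4×8.09535)]/2
Discriminant: 34.81 + 4×8.09535 = 67.1914, √67.1914 = 8.1970
μ ≥ (5.9 + 8.1970)/2 = 7.0485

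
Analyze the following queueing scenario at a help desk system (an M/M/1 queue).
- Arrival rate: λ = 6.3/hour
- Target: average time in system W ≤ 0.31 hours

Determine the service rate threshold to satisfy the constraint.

For M/M/1: W = 1/(μ-λ)
Need W ≤ 0.31, so 1/(μ-λ) ≤ 0.31
μ - λ ≥ 1/0.31 = 3.2258
μ ≥ 6.3 + 3.2258 = 9.5258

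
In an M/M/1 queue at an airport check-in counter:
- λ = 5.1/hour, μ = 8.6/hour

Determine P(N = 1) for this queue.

ρ = λ/μ = 5.1/8.6 = 0.59302
P(n) = (1-ρ)ρⁿ
P(1) = (1-0.59302) × 0.59302^1
P(1) = 0.40698 × 0.59302
P(1) = 0.2413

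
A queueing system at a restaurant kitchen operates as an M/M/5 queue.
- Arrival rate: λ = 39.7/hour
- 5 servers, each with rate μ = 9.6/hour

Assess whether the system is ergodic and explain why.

Stability requires ρ = λ/(cμ) < 1
ρ = 39.7/(5 × 9.6) = 39.7/48.00 = 0.8271
Since 0.8271 < 1, the system is STABLE.
The servers are busy 82.71% of the time.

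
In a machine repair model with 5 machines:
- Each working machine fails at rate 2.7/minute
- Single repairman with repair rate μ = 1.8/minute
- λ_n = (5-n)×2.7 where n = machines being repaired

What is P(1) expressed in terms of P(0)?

P(1)/P(0) = ∏_{i=0}^{1-1} λ_i/μ_{i+1}
= (5-0)×2.7/1.8
= 7.5000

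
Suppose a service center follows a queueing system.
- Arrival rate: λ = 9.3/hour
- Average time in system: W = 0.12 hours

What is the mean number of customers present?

Little's Law: L = λW
L = 9.3 × 0.12 = 1.1160 customers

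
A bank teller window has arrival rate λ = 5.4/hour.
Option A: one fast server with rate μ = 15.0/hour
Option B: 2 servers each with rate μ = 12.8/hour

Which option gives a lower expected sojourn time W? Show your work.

Option A: single server μ = 15.0 (M/M/1)
  ρ_A = 5.4/15.0 = 0.3600
  W_A = 1/(μ-λ) = 1/(15.0-5.4) = 1/9.60 = 0.1042

Option B: 2 servers μ = 12.8 (M/M/2)
  ρ_B = λ/(cμ) = 5.4/(2×12.8) = 0.2109
  Offered load a = λ/μ = cρ = 5.4/12.8 = 0.4219
  P₀ = [ Σₙ₌₀^1 aⁿ/n! + a^2/(2!(1-ρ)) ]⁻¹
  Σ = a^0/0! + a^1/1! = 1.0000 + 0.4219 = 1.4219
  a^2/(2!(1-ρ)) = 0.1780/(2 × 0.7891) = 0.1128
  P₀ = 1/(1.4219 + 0.1128) = 0.6516
  Lq = P₀·a^2·ρ / (2!(1-ρ)²) = 0.65161 × 0.17798 × 0.21094 / (2 × 0.62262) = 0.01965
  Wq_B = Lq/λ = 0.019645/5.4 = 0.003638
  W_B = Wq_B + 1/μ = 0.003638 + 0.07812 = 0.08176

Since W_B = 0.08176 < W_A = 0.1042, Option B (multiple servers) has the shorter time in system.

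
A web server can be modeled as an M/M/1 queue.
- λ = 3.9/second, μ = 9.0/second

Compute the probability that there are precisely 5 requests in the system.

ρ = λ/μ = 3.9/9.0 = 0.43333
P(n) = (1-ρ)ρⁿ
P(5) = (1-0.43333) × 0.43333^5
P(5) = 0.56667 × 0.015279
P(5) = 0.008658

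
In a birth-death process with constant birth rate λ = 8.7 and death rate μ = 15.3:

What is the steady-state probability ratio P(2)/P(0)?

For constant rates: P(n)/P(0) = (λ/μ)^n
P(2)/P(0) = (8.7/15.3)^2 = 0.5686^2 = 0.3233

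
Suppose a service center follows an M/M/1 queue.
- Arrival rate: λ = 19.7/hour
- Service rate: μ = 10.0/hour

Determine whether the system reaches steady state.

Stability requires ρ = λ/(cμ) < 1
ρ = 19.7/(1 × 10.0) = 19.7/10.00 = 1.9700
Since 1.9700 ≥ 1, the system is UNSTABLE.
Queue grows without bound. Need μ > λ = 19.7.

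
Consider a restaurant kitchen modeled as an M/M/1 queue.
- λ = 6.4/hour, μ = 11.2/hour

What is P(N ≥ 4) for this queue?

ρ = λ/μ = 6.4/11.2 = 0.5714
P(N ≥ n) = ρⁿ
P(N ≥ 4) = 0.5714^4
P(N ≥ 4) = 0.1066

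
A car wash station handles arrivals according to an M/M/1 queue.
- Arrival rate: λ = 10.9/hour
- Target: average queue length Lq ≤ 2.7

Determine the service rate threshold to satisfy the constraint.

For M/M/1: Lq = λ²/(μ(μ-λ))
Need Lq ≤ 2.7, i.e. μ(μ-λ) ≥ λ²/2.7
μ² - 10.9μ - 118.81/2.7 ≥ 0  →  μ² - 10.9μ - 44.0037 ≥ 0
Quadratic formula (positive root): μ = [λ + √(λ² + 4×44.0037)]/2
Discriminant: 118.81 + 4×44.0037 = 294.8248, √294.8248 = 17.17046
μ ≥ (10.9 + 17.17046)/2 = 14.0352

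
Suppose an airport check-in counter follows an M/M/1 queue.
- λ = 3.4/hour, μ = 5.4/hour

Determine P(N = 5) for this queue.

ρ = λ/μ = 3.4/5.4 = 0.62963
P(n) = (1-ρ)ρⁿ
P(5) = (1-0.62963) × 0.62963^5
P(5) = 0.3704 × 0.09895
P(5) = 0.03665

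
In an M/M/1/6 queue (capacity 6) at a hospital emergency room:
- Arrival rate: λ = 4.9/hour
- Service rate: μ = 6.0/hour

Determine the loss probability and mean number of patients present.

ρ = λ/μ = 4.9/6.0 = 0.81667
P₀ = (1-ρ)/(1-ρ^(K+1)) = (1-0.81667)/(1-0.81667^7) = 0.183330/0.757715 = 0.2420
P_K = P₀×ρ^K = 0.24195 × 0.81667^6 = 0.24195 × 0.29667 = 0.07178
Blocking probability P_6 = 0.07178 (7.18%)
L = ρ[1 - (K+1)ρ^K + Kρ^(K+1)] / [(1-ρ)(1-ρ^(K+1))]
L = 0.81667 × (1 - 7×0.29667 + 6×0.24228) / ((1 - 0.81667) × (1 - 0.24228)) = 2.2163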